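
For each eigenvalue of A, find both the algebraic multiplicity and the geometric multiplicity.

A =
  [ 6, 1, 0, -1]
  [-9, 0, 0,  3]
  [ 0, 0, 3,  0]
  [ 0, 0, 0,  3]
λ = 3: alg = 4, geom = 3

Step 1 — factor the characteristic polynomial to read off the algebraic multiplicities:
  χ_A(x) = (x - 3)^4

Step 2 — compute geometric multiplicities via the rank-nullity identity g(λ) = n − rank(A − λI):
  rank(A − (3)·I) = 1, so dim ker(A − (3)·I) = n − 1 = 3

Summary:
  λ = 3: algebraic multiplicity = 4, geometric multiplicity = 3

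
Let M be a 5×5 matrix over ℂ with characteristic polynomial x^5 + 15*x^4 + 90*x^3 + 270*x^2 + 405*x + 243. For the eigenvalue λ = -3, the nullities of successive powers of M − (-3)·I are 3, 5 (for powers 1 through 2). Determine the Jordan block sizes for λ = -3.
Block sizes for λ = -3: [2, 2, 1]

From the dimensions of kernels of powers, the number of Jordan blocks of size at least j is d_j − d_{j−1} where d_j = dim ker(N^j) (with d_0 = 0). Computing the differences gives [3, 2].
The number of blocks of size exactly k is (#blocks of size ≥ k) − (#blocks of size ≥ k + 1), so the partition is: 1 block(s) of size 1, 2 block(s) of size 2.
In nonincreasing order the block sizes are [2, 2, 1].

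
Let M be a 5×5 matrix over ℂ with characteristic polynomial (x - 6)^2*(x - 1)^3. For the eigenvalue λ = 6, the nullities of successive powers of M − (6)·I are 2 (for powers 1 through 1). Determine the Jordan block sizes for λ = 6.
Block sizes for λ = 6: [1, 1]

From the dimensions of kernels of powers, the number of Jordan blocks of size at least j is d_j − d_{j−1} where d_j = dim ker(N^j) (with d_0 = 0). Computing the differences gives [2].
The number of blocks of size exactly k is (#blocks of size ≥ k) − (#blocks of size ≥ k + 1), so the partition is: 2 block(s) of size 1.
In nonincreasing order the block sizes are [1, 1].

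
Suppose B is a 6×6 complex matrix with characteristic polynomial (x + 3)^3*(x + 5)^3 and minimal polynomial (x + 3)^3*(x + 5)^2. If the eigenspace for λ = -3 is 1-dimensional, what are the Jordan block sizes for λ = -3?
Block sizes for λ = -3: [3]

Step 1 — from the characteristic polynomial, algebraic multiplicity of λ = -3 is 3. From dim ker(B − (-3)·I) = 1, there are exactly 1 Jordan blocks for λ = -3.
Step 2 — from the minimal polynomial, the factor (x + 3)^3 tells us the largest block for λ = -3 has size 3.
Step 3 — with total size 3, 1 blocks, and largest block 3, the block sizes (in nonincreasing order) are [3].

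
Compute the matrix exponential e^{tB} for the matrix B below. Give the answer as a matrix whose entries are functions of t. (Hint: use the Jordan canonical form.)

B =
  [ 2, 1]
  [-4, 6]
e^{tB} =
  [-2*t*exp(4*t) + exp(4*t), t*exp(4*t)]
  [-4*t*exp(4*t), 2*t*exp(4*t) + exp(4*t)]

Strategy: write B = P · J · P⁻¹ where J is a Jordan canonical form, so e^{tB} = P · e^{tJ} · P⁻¹, and e^{tJ} can be computed block-by-block.

B has Jordan form
J =
  [4, 1]
  [0, 4]
(up to reordering of blocks).

Per-block formulas:
  For a 2×2 Jordan block J_2(4): exp(t · J_2(4)) = e^(4t)·(I + t·N), where N is the 2×2 nilpotent shift.

After assembling e^{tJ} and conjugating by P, we get:

e^{tB} =
  [-2*t*exp(4*t) + exp(4*t), t*exp(4*t)]
  [-4*t*exp(4*t), 2*t*exp(4*t) + exp(4*t)]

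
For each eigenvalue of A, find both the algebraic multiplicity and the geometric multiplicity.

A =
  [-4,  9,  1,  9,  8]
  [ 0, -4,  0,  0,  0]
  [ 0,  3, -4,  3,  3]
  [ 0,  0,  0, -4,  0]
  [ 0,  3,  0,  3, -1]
λ = -4: alg = 4, geom = 3; λ = -1: alg = 1, geom = 1

Step 1 — factor the characteristic polynomial to read off the algebraic multiplicities:
  χ_A(x) = (x + 1)*(x + 4)^4

Step 2 — compute geometric multiplicities via the rank-nullity identity g(λ) = n − rank(A − λI):
  rank(A − (-4)·I) = 2, so dim ker(A − (-4)·I) = n − 2 = 3
  rank(A − (-1)·I) = 4, so dim ker(A − (-1)·I) = n − 4 = 1

Summary:
  λ = -4: algebraic multiplicity = 4, geometric multiplicity = 3
  λ = -1: algebraic multiplicity = 1, geometric multiplicity = 1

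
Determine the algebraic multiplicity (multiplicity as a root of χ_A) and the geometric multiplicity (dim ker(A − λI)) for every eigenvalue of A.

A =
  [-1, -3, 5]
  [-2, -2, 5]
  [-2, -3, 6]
λ = 1: alg = 3, geom = 2

Step 1 — factor the characteristic polynomial to read off the algebraic multiplicities:
  χ_A(x) = (x - 1)^3

Step 2 — compute geometric multiplicities via the rank-nullity identity g(λ) = n − rank(A − λI):
  rank(A − (1)·I) = 1, so dim ker(A − (1)·I) = n − 1 = 2

Summary:
  λ = 1: algebraic multiplicity = 3, geometric multiplicity = 2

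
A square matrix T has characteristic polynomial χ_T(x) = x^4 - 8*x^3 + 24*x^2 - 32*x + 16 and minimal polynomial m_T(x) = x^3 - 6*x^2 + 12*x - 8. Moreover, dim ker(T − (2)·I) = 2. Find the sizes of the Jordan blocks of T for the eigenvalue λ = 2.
Block sizes for λ = 2: [3, 1]

Step 1 — from the characteristic polynomial, algebraic multiplicity of λ = 2 is 4. From dim ker(T − (2)·I) = 2, there are exactly 2 Jordan blocks for λ = 2.
Step 2 — from the minimal polynomial, the factor (x − 2)^3 tells us the largest block for λ = 2 has size 3.
Step 3 — with total size 4, 2 blocks, and largest block 3, the block sizes (in nonincreasing order) are [3, 1].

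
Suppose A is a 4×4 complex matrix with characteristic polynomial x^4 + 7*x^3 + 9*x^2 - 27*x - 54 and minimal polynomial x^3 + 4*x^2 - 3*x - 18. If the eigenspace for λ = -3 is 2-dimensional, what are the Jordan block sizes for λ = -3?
Block sizes for λ = -3: [2, 1]

Step 1 — from the characteristic polynomial, algebraic multiplicity of λ = -3 is 3. From dim ker(A − (-3)·I) = 2, there are exactly 2 Jordan blocks for λ = -3.
Step 2 — from the minimal polynomial, the factor (x + 3)^2 tells us the largest block for λ = -3 has size 2.
Step 3 — with total size 3, 2 blocks, and largest block 2, the block sizes (in nonincreasing order) are [2, 1].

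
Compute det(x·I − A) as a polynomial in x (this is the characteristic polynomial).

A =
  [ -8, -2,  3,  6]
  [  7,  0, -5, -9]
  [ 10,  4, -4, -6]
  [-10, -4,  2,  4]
x^4 + 8*x^3 + 24*x^2 + 32*x + 16

Expanding det(x·I − A) (e.g. by cofactor expansion or by noting that A is similar to its Jordan form J, which has the same characteristic polynomial as A) gives
  χ_A(x) = x^4 + 8*x^3 + 24*x^2 + 32*x + 16
which factors as (x + 2)^4. The eigenvalues (with algebraic multiplicities) are λ = -2 with multiplicity 4.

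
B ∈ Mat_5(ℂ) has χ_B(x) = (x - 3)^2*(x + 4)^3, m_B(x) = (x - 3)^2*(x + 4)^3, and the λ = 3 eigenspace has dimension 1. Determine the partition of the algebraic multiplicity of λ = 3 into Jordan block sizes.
Block sizes for λ = 3: [2]

Step 1 — from the characteristic polynomial, algebraic multiplicity of λ = 3 is 2. From dim ker(B − (3)·I) = 1, there are exactly 1 Jordan blocks for λ = 3.
Step 2 — from the minimal polynomial, the factor (x − 3)^2 tells us the largest block for λ = 3 has size 2.
Step 3 — with total size 2, 1 blocks, and largest block 2, the block sizes (in nonincreasing order) are [2].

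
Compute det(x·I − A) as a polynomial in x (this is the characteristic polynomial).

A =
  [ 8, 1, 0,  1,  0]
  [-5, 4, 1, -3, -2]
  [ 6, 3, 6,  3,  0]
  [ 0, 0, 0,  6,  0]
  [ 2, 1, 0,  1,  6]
x^5 - 30*x^4 + 360*x^3 - 2160*x^2 + 6480*x - 7776

Expanding det(x·I − A) (e.g. by cofactor expansion or by noting that A is similar to its Jordan form J, which has the same characteristic polynomial as A) gives
  χ_A(x) = x^5 - 30*x^4 + 360*x^3 - 2160*x^2 + 6480*x - 7776
which factors as (x - 6)^5. The eigenvalues (with algebraic multiplicities) are λ = 6 with multiplicity 5.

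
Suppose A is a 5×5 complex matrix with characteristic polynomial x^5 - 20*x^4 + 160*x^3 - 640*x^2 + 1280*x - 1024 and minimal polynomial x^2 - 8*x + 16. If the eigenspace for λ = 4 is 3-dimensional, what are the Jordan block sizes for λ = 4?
Block sizes for λ = 4: [2, 2, 1]

Step 1 — from the characteristic polynomial, algebraic multiplicity of λ = 4 is 5. From dim ker(A − (4)·I) = 3, there are exactly 3 Jordan blocks for λ = 4.
Step 2 — from the minimal polynomial, the factor (x − 4)^2 tells us the largest block for λ = 4 has size 2.
Step 3 — with total size 5, 3 blocks, and largest block 2, the block sizes (in nonincreasing order) are [2, 2, 1].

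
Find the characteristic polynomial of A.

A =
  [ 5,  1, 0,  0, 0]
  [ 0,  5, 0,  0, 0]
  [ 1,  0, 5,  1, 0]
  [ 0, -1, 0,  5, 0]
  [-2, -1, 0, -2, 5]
x^5 - 25*x^4 + 250*x^3 - 1250*x^2 + 3125*x - 3125

Expanding det(x·I − A) (e.g. by cofactor expansion or by noting that A is similar to its Jordan form J, which has the same characteristic polynomial as A) gives
  χ_A(x) = x^5 - 25*x^4 + 250*x^3 - 1250*x^2 + 3125*x - 3125
which factors as (x - 5)^5. The eigenvalues (with algebraic multiplicities) are λ = 5 with multiplicity 5.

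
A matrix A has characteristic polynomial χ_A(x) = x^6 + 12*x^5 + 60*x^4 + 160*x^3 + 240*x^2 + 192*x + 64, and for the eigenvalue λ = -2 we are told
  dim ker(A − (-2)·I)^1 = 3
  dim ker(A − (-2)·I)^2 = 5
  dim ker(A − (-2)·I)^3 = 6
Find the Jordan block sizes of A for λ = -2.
Block sizes for λ = -2: [3, 2, 1]

From the dimensions of kernels of powers, the number of Jordan blocks of size at least j is d_j − d_{j−1} where d_j = dim ker(N^j) (with d_0 = 0). Computing the differences gives [3, 2, 1].
The number of blocks of size exactly k is (#blocks of size ≥ k) − (#blocks of size ≥ k + 1), so the partition is: 1 block(s) of size 1, 1 block(s) of size 2, 1 block(s) of size 3.
In nonincreasing order the block sizes are [3, 2, 1].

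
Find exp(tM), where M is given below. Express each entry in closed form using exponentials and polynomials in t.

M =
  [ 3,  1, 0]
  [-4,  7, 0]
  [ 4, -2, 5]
e^{tM} =
  [-2*t*exp(5*t) + exp(5*t), t*exp(5*t), 0]
  [-4*t*exp(5*t), 2*t*exp(5*t) + exp(5*t), 0]
  [4*t*exp(5*t), -2*t*exp(5*t), exp(5*t)]

Strategy: write M = P · J · P⁻¹ where J is a Jordan canonical form, so e^{tM} = P · e^{tJ} · P⁻¹, and e^{tJ} can be computed block-by-block.

M has Jordan form
J =
  [5, 1, 0]
  [0, 5, 0]
  [0, 0, 5]
(up to reordering of blocks).

Per-block formulas:
  For a 2×2 Jordan block J_2(5): exp(t · J_2(5)) = e^(5t)·(I + t·N), where N is the 2×2 nilpotent shift.
  For a 1×1 block at λ = 5: exp(t · [5]) = [e^(5t)].

After assembling e^{tJ} and conjugating by P, we get:

e^{tM} =
  [-2*t*exp(5*t) + exp(5*t), t*exp(5*t), 0]
  [-4*t*exp(5*t), 2*t*exp(5*t) + exp(5*t), 0]
  [4*t*exp(5*t), -2*t*exp(5*t), exp(5*t)]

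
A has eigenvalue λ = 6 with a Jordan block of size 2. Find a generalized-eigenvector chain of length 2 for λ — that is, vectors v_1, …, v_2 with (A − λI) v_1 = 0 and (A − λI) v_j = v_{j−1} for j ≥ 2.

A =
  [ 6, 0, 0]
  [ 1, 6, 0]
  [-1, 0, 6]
A Jordan chain for λ = 6 of length 2:
v_1 = (0, 1, -1)ᵀ
v_2 = (1, 0, 0)ᵀ

Let N = A − (6)·I. We want v_2 with N^2 v_2 = 0 but N^1 v_2 ≠ 0; then v_{j-1} := N · v_j for j = 2, …, 2.

Pick v_2 = (1, 0, 0)ᵀ.
Then v_1 = N · v_2 = (0, 1, -1)ᵀ.

Sanity check: (A − (6)·I) v_1 = (0, 0, 0)ᵀ = 0. ✓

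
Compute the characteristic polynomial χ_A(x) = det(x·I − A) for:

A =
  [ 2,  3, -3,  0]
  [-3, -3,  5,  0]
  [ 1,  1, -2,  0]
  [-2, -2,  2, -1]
x^4 + 4*x^3 + 6*x^2 + 4*x + 1

Expanding det(x·I − A) (e.g. by cofactor expansion or by noting that A is similar to its Jordan form J, which has the same characteristic polynomial as A) gives
  χ_A(x) = x^4 + 4*x^3 + 6*x^2 + 4*x + 1
which factors as (x + 1)^4. The eigenvalues (with algebraic multiplicities) are λ = -1 with multiplicity 4.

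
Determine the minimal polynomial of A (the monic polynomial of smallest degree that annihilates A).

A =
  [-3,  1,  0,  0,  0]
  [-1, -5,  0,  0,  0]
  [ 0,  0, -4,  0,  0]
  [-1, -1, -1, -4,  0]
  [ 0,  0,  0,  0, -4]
x^2 + 8*x + 16

The characteristic polynomial is χ_A(x) = (x + 4)^5, so the eigenvalues are known. The minimal polynomial is
  m_A(x) = Π_λ (x − λ)^{k_λ}
where k_λ is the size of the *largest* Jordan block for λ (equivalently, the smallest k with (A − λI)^k v = 0 for every generalised eigenvector v of λ).

  λ = -4: largest Jordan block has size 2, contributing (x + 4)^2

So m_A(x) = (x + 4)^2 = x^2 + 8*x + 16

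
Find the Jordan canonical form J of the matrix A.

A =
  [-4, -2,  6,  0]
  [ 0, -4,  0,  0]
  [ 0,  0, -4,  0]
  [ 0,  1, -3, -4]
J_2(-4) ⊕ J_1(-4) ⊕ J_1(-4)

The characteristic polynomial is
  det(x·I − A) = x^4 + 16*x^3 + 96*x^2 + 256*x + 256 = (x + 4)^4

Eigenvalues and multiplicities (the geometric multiplicity of λ is n − rank(A − λI), which equals the number of Jordan blocks for λ):
  λ = -4: algebraic multiplicity = 4, geometric multiplicity = 3

Determining the block sizes for each eigenvalue:
  λ = -4: 3 blocks summing to 4 forces exactly one block of size 2 and the rest size 1 → block sizes [2, 1, 1]

Assembling the blocks gives a Jordan form
J =
  [-4,  1,  0,  0]
  [ 0, -4,  0,  0]
  [ 0,  0, -4,  0]
  [ 0,  0,  0, -4]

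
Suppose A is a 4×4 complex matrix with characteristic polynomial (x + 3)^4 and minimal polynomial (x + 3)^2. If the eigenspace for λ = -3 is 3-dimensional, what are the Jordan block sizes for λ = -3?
Block sizes for λ = -3: [2, 1, 1]

Step 1 — from the characteristic polynomial, algebraic multiplicity of λ = -3 is 4. From dim ker(A − (-3)·I) = 3, there are exactly 3 Jordan blocks for λ = -3.
Step 2 — from the minimal polynomial, the factor (x + 3)^2 tells us the largest block for λ = -3 has size 2.
Step 3 — with total size 4, 3 blocks, and largest block 2, the block sizes (in nonincreasing order) are [2, 1, 1].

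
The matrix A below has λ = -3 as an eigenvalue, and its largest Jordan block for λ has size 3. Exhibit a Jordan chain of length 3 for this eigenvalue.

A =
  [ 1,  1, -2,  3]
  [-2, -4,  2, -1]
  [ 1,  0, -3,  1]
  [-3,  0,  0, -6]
A Jordan chain for λ = -3 of length 3:
v_1 = (3, -1, 1, -3)ᵀ
v_2 = (4, -2, 1, -3)ᵀ
v_3 = (1, 0, 0, 0)ᵀ

Let N = A − (-3)·I. We want v_3 with N^3 v_3 = 0 but N^2 v_3 ≠ 0; then v_{j-1} := N · v_j for j = 3, …, 2.

Pick v_3 = (1, 0, 0, 0)ᵀ.
Then v_2 = N · v_3 = (4, -2, 1, -3)ᵀ.
Then v_1 = N · v_2 = (3, -1, 1, -3)ᵀ.

Sanity check: (A − (-3)·I) v_1 = (0, 0, 0, 0)ᵀ = 0. ✓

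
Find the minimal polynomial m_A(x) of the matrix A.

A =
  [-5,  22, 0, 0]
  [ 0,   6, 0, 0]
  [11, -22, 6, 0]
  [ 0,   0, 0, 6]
x^2 - x - 30

The characteristic polynomial is χ_A(x) = (x - 6)^3*(x + 5), so the eigenvalues are known. The minimal polynomial is
  m_A(x) = Π_λ (x − λ)^{k_λ}
where k_λ is the size of the *largest* Jordan block for λ (equivalently, the smallest k with (A − λI)^k v = 0 for every generalised eigenvector v of λ).

  λ = -5: largest Jordan block has size 1, contributing (x + 5)
  λ = 6: largest Jordan block has size 1, contributing (x − 6)

So m_A(x) = (x - 6)*(x + 5) = x^2 - x - 30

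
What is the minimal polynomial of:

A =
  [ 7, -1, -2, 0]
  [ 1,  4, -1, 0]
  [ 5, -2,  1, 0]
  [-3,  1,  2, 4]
x^3 - 12*x^2 + 48*x - 64

The characteristic polynomial is χ_A(x) = (x - 4)^4, so the eigenvalues are known. The minimal polynomial is
  m_A(x) = Π_λ (x − λ)^{k_λ}
where k_λ is the size of the *largest* Jordan block for λ (equivalently, the smallest k with (A − λI)^k v = 0 for every generalised eigenvector v of λ).

  λ = 4: largest Jordan block has size 3, contributing (x − 4)^3

So m_A(x) = (x - 4)^3 = x^3 - 12*x^2 + 48*x - 64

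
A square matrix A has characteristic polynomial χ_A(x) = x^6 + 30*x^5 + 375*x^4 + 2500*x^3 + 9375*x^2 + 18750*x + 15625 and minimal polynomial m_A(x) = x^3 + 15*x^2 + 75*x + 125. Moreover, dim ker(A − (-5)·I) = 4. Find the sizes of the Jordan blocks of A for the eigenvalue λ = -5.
Block sizes for λ = -5: [3, 1, 1, 1]

Step 1 — from the characteristic polynomial, algebraic multiplicity of λ = -5 is 6. From dim ker(A − (-5)·I) = 4, there are exactly 4 Jordan blocks for λ = -5.
Step 2 — from the minimal polynomial, the factor (x + 5)^3 tells us the largest block for λ = -5 has size 3.
Step 3 — with total size 6, 4 blocks, and largest block 3, the block sizes (in nonincreasing order) are [3, 1, 1, 1].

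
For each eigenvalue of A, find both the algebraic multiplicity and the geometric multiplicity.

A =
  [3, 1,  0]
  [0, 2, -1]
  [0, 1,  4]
λ = 3: alg = 3, geom = 1

Step 1 — factor the characteristic polynomial to read off the algebraic multiplicities:
  χ_A(x) = (x - 3)^3

Step 2 — compute geometric multiplicities via the rank-nullity identity g(λ) = n − rank(A − λI):
  rank(A − (3)·I) = 2, so dim ker(A − (3)·I) = n − 2 = 1

Summary:
  λ = 3: algebraic multiplicity = 3, geometric multiplicity = 1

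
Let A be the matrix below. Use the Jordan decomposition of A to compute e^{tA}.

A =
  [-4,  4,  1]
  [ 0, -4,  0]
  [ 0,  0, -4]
e^{tA} =
  [exp(-4*t), 4*t*exp(-4*t), t*exp(-4*t)]
  [0, exp(-4*t), 0]
  [0, 0, exp(-4*t)]

Strategy: write A = P · J · P⁻¹ where J is a Jordan canonical form, so e^{tA} = P · e^{tJ} · P⁻¹, and e^{tJ} can be computed block-by-block.

A has Jordan form
J =
  [-4,  1,  0]
  [ 0, -4,  0]
  [ 0,  0, -4]
(up to reordering of blocks).

Per-block formulas:
  For a 2×2 Jordan block J_2(-4): exp(t · J_2(-4)) = e^(-4t)·(I + t·N), where N is the 2×2 nilpotent shift.
  For a 1×1 block at λ = -4: exp(t · [-4]) = [e^(-4t)].

After assembling e^{tJ} and conjugating by P, we get:

e^{tA} =
  [exp(-4*t), 4*t*exp(-4*t), t*exp(-4*t)]
  [0, exp(-4*t), 0]
  [0, 0, exp(-4*t)]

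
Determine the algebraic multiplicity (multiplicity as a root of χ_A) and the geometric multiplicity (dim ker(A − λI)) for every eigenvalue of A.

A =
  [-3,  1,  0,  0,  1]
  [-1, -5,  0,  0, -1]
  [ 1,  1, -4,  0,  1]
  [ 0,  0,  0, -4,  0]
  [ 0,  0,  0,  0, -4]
λ = -4: alg = 5, geom = 4

Step 1 — factor the characteristic polynomial to read off the algebraic multiplicities:
  χ_A(x) = (x + 4)^5

Step 2 — compute geometric multiplicities via the rank-nullity identity g(λ) = n − rank(A − λI):
  rank(A − (-4)·I) = 1, so dim ker(A − (-4)·I) = n − 1 = 4

Summary:
  λ = -4: algebraic multiplicity = 5, geometric multiplicity = 4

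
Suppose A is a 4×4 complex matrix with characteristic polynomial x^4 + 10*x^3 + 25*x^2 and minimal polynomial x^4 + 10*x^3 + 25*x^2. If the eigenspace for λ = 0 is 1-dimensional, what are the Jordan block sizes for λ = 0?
Block sizes for λ = 0: [2]

Step 1 — from the characteristic polynomial, algebraic multiplicity of λ = 0 is 2. From dim ker(A − (0)·I) = 1, there are exactly 1 Jordan blocks for λ = 0.
Step 2 — from the minimal polynomial, the factor (x − 0)^2 tells us the largest block for λ = 0 has size 2.
Step 3 — with total size 2, 1 blocks, and largest block 2, the block sizes (in nonincreasing order) are [2].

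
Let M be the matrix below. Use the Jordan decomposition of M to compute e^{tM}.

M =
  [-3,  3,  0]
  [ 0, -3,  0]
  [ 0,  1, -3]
e^{tM} =
  [exp(-3*t), 3*t*exp(-3*t), 0]
  [0, exp(-3*t), 0]
  [0, t*exp(-3*t), exp(-3*t)]

Strategy: write M = P · J · P⁻¹ where J is a Jordan canonical form, so e^{tM} = P · e^{tJ} · P⁻¹, and e^{tJ} can be computed block-by-block.

M has Jordan form
J =
  [-3,  1,  0]
  [ 0, -3,  0]
  [ 0,  0, -3]
(up to reordering of blocks).

Per-block formulas:
  For a 2×2 Jordan block J_2(-3): exp(t · J_2(-3)) = e^(-3t)·(I + t·N), where N is the 2×2 nilpotent shift.
  For a 1×1 block at λ = -3: exp(t · [-3]) = [e^(-3t)].

After assembling e^{tJ} and conjugating by P, we get:

e^{tM} =
  [exp(-3*t), 3*t*exp(-3*t), 0]
  [0, exp(-3*t), 0]
  [0, t*exp(-3*t), exp(-3*t)]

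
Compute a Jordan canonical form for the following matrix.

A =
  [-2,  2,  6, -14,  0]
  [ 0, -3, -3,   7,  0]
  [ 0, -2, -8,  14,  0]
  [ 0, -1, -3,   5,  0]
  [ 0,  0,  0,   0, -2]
J_2(-2) ⊕ J_1(-2) ⊕ J_1(-2) ⊕ J_1(-2)

The characteristic polynomial is
  det(x·I − A) = x^5 + 10*x^4 + 40*x^3 + 80*x^2 + 80*x + 32 = (x + 2)^5

Eigenvalues and multiplicities (the geometric multiplicity of λ is n − rank(A − λI), which equals the number of Jordan blocks for λ):
  λ = -2: algebraic multiplicity = 5, geometric multiplicity = 4

Determining the block sizes for each eigenvalue:
  λ = -2: 4 blocks summing to 5 forces exactly one block of size 2 and the rest size 1 → block sizes [2, 1, 1, 1]

Assembling the blocks gives a Jordan form
J =
  [-2,  1,  0,  0,  0]
  [ 0, -2,  0,  0,  0]
  [ 0,  0, -2,  0,  0]
  [ 0,  0,  0, -2,  0]
  [ 0,  0,  0,  0, -2]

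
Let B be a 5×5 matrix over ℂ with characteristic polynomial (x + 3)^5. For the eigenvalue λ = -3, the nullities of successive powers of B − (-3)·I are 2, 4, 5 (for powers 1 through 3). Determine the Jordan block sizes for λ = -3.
Block sizes for λ = -3: [3, 2]

From the dimensions of kernels of powers, the number of Jordan blocks of size at least j is d_j − d_{j−1} where d_j = dim ker(N^j) (with d_0 = 0). Computing the differences gives [2, 2, 1].
The number of blocks of size exactly k is (#blocks of size ≥ k) − (#blocks of size ≥ k + 1), so the partition is: 1 block(s) of size 2, 1 block(s) of size 3.
In nonincreasing order the block sizes are [3, 2].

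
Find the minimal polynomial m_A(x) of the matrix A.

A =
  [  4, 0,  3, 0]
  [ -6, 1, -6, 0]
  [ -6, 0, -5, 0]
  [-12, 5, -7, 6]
x^3 - 5*x^2 - 8*x + 12

The characteristic polynomial is χ_A(x) = (x - 6)*(x - 1)^2*(x + 2), so the eigenvalues are known. The minimal polynomial is
  m_A(x) = Π_λ (x − λ)^{k_λ}
where k_λ is the size of the *largest* Jordan block for λ (equivalently, the smallest k with (A − λI)^k v = 0 for every generalised eigenvector v of λ).

  λ = -2: largest Jordan block has size 1, contributing (x + 2)
  λ = 1: largest Jordan block has size 1, contributing (x − 1)
  λ = 6: largest Jordan block has size 1, contributing (x − 6)

So m_A(x) = (x - 6)*(x - 1)*(x + 2) = x^3 - 5*x^2 - 8*x + 12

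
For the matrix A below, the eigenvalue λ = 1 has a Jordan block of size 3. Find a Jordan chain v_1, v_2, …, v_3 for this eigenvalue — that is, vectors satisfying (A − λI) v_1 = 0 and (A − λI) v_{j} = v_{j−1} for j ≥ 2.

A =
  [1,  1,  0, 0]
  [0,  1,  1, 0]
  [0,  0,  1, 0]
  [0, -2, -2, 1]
A Jordan chain for λ = 1 of length 3:
v_1 = (1, 0, 0, -2)ᵀ
v_2 = (0, 1, 0, -2)ᵀ
v_3 = (0, 0, 1, 0)ᵀ

Let N = A − (1)·I. We want v_3 with N^3 v_3 = 0 but N^2 v_3 ≠ 0; then v_{j-1} := N · v_j for j = 3, …, 2.

Pick v_3 = (0, 0, 1, 0)ᵀ.
Then v_2 = N · v_3 = (0, 1, 0, -2)ᵀ.
Then v_1 = N · v_2 = (1, 0, 0, -2)ᵀ.

Sanity check: (A − (1)·I) v_1 = (0, 0, 0, 0)ᵀ = 0. ✓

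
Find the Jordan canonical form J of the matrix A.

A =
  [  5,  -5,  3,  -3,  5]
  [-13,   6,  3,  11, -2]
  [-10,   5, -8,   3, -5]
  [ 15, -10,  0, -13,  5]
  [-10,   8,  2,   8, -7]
J_1(-5) ⊕ J_3(-3) ⊕ J_1(-3)

The characteristic polynomial is
  det(x·I − A) = x^5 + 17*x^4 + 114*x^3 + 378*x^2 + 621*x + 405 = (x + 3)^4*(x + 5)

Eigenvalues and multiplicities (the geometric multiplicity of λ is n − rank(A − λI), which equals the number of Jordan blocks for λ):
  λ = -5: algebraic multiplicity = 1, geometric multiplicity = 1
  λ = -3: algebraic multiplicity = 4, geometric multiplicity = 2

Determining the block sizes for each eigenvalue:
  λ = -5: one block (gm = 1), so the single block has size am = 1 → block sizes [1]
  λ = -3: with am = 4 and gm = 2, the partition is not yet determined (e.g. several partitions of 4 into 2 parts exist). Let N = A − (-3)·I. Computing rank(N^1) = 3, rank(N^2) = 2, rank(N^3) = 1; the number of blocks of size ≥ j is rank(N^{j−1}) − rank(N^j), giving [2, 1, 1]. So we have 1 block(s) of size 3, 1 block(s) of size 1 → block sizes [3, 1]

Assembling the blocks gives a Jordan form
J =
  [-5,  0,  0,  0,  0]
  [ 0, -3,  1,  0,  0]
  [ 0,  0, -3,  1,  0]
  [ 0,  0,  0, -3,  0]
  [ 0,  0,  0,  0, -3]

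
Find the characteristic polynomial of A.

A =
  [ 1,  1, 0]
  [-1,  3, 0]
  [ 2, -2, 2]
x^3 - 6*x^2 + 12*x - 8

Expanding det(x·I − A) (e.g. by cofactor expansion or by noting that A is similar to its Jordan form J, which has the same characteristic polynomial as A) gives
  χ_A(x) = x^3 - 6*x^2 + 12*x - 8
which factors as (x - 2)^3. The eigenvalues (with algebraic multiplicities) are λ = 2 with multiplicity 3.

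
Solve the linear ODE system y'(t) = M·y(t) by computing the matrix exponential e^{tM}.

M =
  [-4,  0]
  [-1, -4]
e^{tM} =
  [exp(-4*t), 0]
  [-t*exp(-4*t), exp(-4*t)]

Strategy: write M = P · J · P⁻¹ where J is a Jordan canonical form, so e^{tM} = P · e^{tJ} · P⁻¹, and e^{tJ} can be computed block-by-block.

M has Jordan form
J =
  [-4,  1]
  [ 0, -4]
(up to reordering of blocks).

Per-block formulas:
  For a 2×2 Jordan block J_2(-4): exp(t · J_2(-4)) = e^(-4t)·(I + t·N), where N is the 2×2 nilpotent shift.

After assembling e^{tJ} and conjugating by P, we get:

e^{tM} =
  [exp(-4*t), 0]
  [-t*exp(-4*t), exp(-4*t)]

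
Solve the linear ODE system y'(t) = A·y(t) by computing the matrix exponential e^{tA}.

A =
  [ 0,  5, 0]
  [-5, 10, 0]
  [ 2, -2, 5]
e^{tA} =
  [-5*t*exp(5*t) + exp(5*t), 5*t*exp(5*t), 0]
  [-5*t*exp(5*t), 5*t*exp(5*t) + exp(5*t), 0]
  [2*t*exp(5*t), -2*t*exp(5*t), exp(5*t)]

Strategy: write A = P · J · P⁻¹ where J is a Jordan canonical form, so e^{tA} = P · e^{tJ} · P⁻¹, and e^{tJ} can be computed block-by-block.

A has Jordan form
J =
  [5, 1, 0]
  [0, 5, 0]
  [0, 0, 5]
(up to reordering of blocks).

Per-block formulas:
  For a 1×1 block at λ = 5: exp(t · [5]) = [e^(5t)].
  For a 2×2 Jordan block J_2(5): exp(t · J_2(5)) = e^(5t)·(I + t·N), where N is the 2×2 nilpotent shift.

After assembling e^{tJ} and conjugating by P, we get:

e^{tA} =
  [-5*t*exp(5*t) + exp(5*t), 5*t*exp(5*t), 0]
  [-5*t*exp(5*t), 5*t*exp(5*t) + exp(5*t), 0]
  [2*t*exp(5*t), -2*t*exp(5*t), exp(5*t)]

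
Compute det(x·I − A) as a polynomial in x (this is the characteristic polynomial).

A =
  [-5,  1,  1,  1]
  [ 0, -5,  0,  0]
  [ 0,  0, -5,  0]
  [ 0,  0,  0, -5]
x^4 + 20*x^3 + 150*x^2 + 500*x + 625

Expanding det(x·I − A) (e.g. by cofactor expansion or by noting that A is similar to its Jordan form J, which has the same characteristic polynomial as A) gives
  χ_A(x) = x^4 + 20*x^3 + 150*x^2 + 500*x + 625
which factors as (x + 5)^4. The eigenvalues (with algebraic multiplicities) are λ = -5 with multiplicity 4.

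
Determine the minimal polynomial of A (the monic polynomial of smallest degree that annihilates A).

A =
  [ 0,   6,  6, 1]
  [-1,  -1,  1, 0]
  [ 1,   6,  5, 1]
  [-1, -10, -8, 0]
x^4 - 4*x^3 - 2*x^2 + 12*x + 9

The characteristic polynomial is χ_A(x) = (x - 3)^2*(x + 1)^2, so the eigenvalues are known. The minimal polynomial is
  m_A(x) = Π_λ (x − λ)^{k_λ}
where k_λ is the size of the *largest* Jordan block for λ (equivalently, the smallest k with (A − λI)^k v = 0 for every generalised eigenvector v of λ).

  λ = -1: largest Jordan block has size 2, contributing (x + 1)^2
  λ = 3: largest Jordan block has size 2, contributing (x − 3)^2

So m_A(x) = (x - 3)^2*(x + 1)^2 = x^4 - 4*x^3 - 2*x^2 + 12*x + 9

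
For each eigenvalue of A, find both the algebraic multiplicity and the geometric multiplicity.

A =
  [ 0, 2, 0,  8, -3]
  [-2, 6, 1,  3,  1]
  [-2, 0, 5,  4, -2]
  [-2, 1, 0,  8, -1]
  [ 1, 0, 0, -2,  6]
λ = 5: alg = 5, geom = 2

Step 1 — factor the characteristic polynomial to read off the algebraic multiplicities:
  χ_A(x) = (x - 5)^5

Step 2 — compute geometric multiplicities via the rank-nullity identity g(λ) = n − rank(A − λI):
  rank(A − (5)·I) = 3, so dim ker(A − (5)·I) = n − 3 = 2

Summary:
  λ = 5: algebraic multiplicity = 5, geometric multiplicity = 2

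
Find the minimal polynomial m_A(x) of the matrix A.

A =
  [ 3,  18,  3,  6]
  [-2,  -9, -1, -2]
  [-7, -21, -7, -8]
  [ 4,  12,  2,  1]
x^3 + 9*x^2 + 27*x + 27

The characteristic polynomial is χ_A(x) = (x + 3)^4, so the eigenvalues are known. The minimal polynomial is
  m_A(x) = Π_λ (x − λ)^{k_λ}
where k_λ is the size of the *largest* Jordan block for λ (equivalently, the smallest k with (A − λI)^k v = 0 for every generalised eigenvector v of λ).

  λ = -3: largest Jordan block has size 3, contributing (x + 3)^3

So m_A(x) = (x + 3)^3 = x^3 + 9*x^2 + 27*x + 27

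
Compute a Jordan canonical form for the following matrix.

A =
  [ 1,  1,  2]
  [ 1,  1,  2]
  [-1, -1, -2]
J_2(0) ⊕ J_1(0)

The characteristic polynomial is
  det(x·I − A) = x^3

Eigenvalues and multiplicities (the geometric multiplicity of λ is n − rank(A − λI), which equals the number of Jordan blocks for λ):
  λ = 0: algebraic multiplicity = 3, geometric multiplicity = 2

Determining the block sizes for each eigenvalue:
  λ = 0: 2 blocks summing to 3 forces exactly one block of size 2 and the rest size 1 → block sizes [2, 1]

Assembling the blocks gives a Jordan form
J =
  [0, 1, 0]
  [0, 0, 0]
  [0, 0, 0]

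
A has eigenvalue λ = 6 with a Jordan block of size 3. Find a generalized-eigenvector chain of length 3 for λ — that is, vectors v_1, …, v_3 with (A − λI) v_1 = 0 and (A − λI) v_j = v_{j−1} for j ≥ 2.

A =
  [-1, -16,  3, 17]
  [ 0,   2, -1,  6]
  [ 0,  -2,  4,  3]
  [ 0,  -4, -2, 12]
A Jordan chain for λ = 6 of length 3:
v_1 = (-4, 6, 0, 4)ᵀ
v_2 = (2, 4, 2, 4)ᵀ
v_3 = (2, -1, 0, 0)ᵀ

Let N = A − (6)·I. We want v_3 with N^3 v_3 = 0 but N^2 v_3 ≠ 0; then v_{j-1} := N · v_j for j = 3, …, 2.

Pick v_3 = (2, -1, 0, 0)ᵀ.
Then v_2 = N · v_3 = (2, 4, 2, 4)ᵀ.
Then v_1 = N · v_2 = (-4, 6, 0, 4)ᵀ.

Sanity check: (A − (6)·I) v_1 = (0, 0, 0, 0)ᵀ = 0. ✓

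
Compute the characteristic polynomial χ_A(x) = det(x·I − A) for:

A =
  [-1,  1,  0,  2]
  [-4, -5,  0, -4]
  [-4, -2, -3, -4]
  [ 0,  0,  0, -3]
x^4 + 12*x^3 + 54*x^2 + 108*x + 81

Expanding det(x·I − A) (e.g. by cofactor expansion or by noting that A is similar to its Jordan form J, which has the same characteristic polynomial as A) gives
  χ_A(x) = x^4 + 12*x^3 + 54*x^2 + 108*x + 81
which factors as (x + 3)^4. The eigenvalues (with algebraic multiplicities) are λ = -3 with multiplicity 4.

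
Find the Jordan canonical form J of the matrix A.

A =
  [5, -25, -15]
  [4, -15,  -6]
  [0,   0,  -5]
J_2(-5) ⊕ J_1(-5)

The characteristic polynomial is
  det(x·I − A) = x^3 + 15*x^2 + 75*x + 125 = (x + 5)^3

Eigenvalues and multiplicities (the geometric multiplicity of λ is n − rank(A − λI), which equals the number of Jordan blocks for λ):
  λ = -5: algebraic multiplicity = 3, geometric multiplicity = 2

Determining the block sizes for each eigenvalue:
  λ = -5: 2 blocks summing to 3 forces exactly one block of size 2 and the rest size 1 → block sizes [2, 1]

Assembling the blocks gives a Jordan form
J =
  [-5,  1,  0]
  [ 0, -5,  0]
  [ 0,  0, -5]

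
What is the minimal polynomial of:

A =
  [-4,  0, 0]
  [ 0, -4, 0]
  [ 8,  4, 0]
x^2 + 4*x

The characteristic polynomial is χ_A(x) = x*(x + 4)^2, so the eigenvalues are known. The minimal polynomial is
  m_A(x) = Π_λ (x − λ)^{k_λ}
where k_λ is the size of the *largest* Jordan block for λ (equivalently, the smallest k with (A − λI)^k v = 0 for every generalised eigenvector v of λ).

  λ = -4: largest Jordan block has size 1, contributing (x + 4)
  λ = 0: largest Jordan block has size 1, contributing (x − 0)

So m_A(x) = x*(x + 4) = x^2 + 4*x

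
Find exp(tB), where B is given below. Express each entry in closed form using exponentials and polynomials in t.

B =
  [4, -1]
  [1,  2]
e^{tB} =
  [t*exp(3*t) + exp(3*t), -t*exp(3*t)]
  [t*exp(3*t), -t*exp(3*t) + exp(3*t)]

Strategy: write B = P · J · P⁻¹ where J is a Jordan canonical form, so e^{tB} = P · e^{tJ} · P⁻¹, and e^{tJ} can be computed block-by-block.

B has Jordan form
J =
  [3, 1]
  [0, 3]
(up to reordering of blocks).

Per-block formulas:
  For a 2×2 Jordan block J_2(3): exp(t · J_2(3)) = e^(3t)·(I + t·N), where N is the 2×2 nilpotent shift.

After assembling e^{tJ} and conjugating by P, we get:

e^{tB} =
  [t*exp(3*t) + exp(3*t), -t*exp(3*t)]
  [t*exp(3*t), -t*exp(3*t) + exp(3*t)]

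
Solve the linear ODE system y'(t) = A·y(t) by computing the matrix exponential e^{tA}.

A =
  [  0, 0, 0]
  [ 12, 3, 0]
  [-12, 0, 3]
e^{tA} =
  [1, 0, 0]
  [4*exp(3*t) - 4, exp(3*t), 0]
  [4 - 4*exp(3*t), 0, exp(3*t)]

Strategy: write A = P · J · P⁻¹ where J is a Jordan canonical form, so e^{tA} = P · e^{tJ} · P⁻¹, and e^{tJ} can be computed block-by-block.

A has Jordan form
J =
  [0, 0, 0]
  [0, 3, 0]
  [0, 0, 3]
(up to reordering of blocks).

Per-block formulas:
  For a 1×1 block at λ = 3: exp(t · [3]) = [e^(3t)].
  For a 1×1 block at λ = 0: exp(t · [0]) = [e^(0t)].

After assembling e^{tJ} and conjugating by P, we get:

e^{tA} =
  [1, 0, 0]
  [4*exp(3*t) - 4, exp(3*t), 0]
  [4 - 4*exp(3*t), 0, exp(3*t)]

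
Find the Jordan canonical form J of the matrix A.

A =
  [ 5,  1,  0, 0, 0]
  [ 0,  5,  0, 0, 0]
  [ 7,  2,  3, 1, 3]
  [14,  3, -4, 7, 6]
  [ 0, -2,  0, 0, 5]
J_2(5) ⊕ J_2(5) ⊕ J_1(5)

The characteristic polynomial is
  det(x·I − A) = x^5 - 25*x^4 + 250*x^3 - 1250*x^2 + 3125*x - 3125 = (x - 5)^5

Eigenvalues and multiplicities (the geometric multiplicity of λ is n − rank(A − λI), which equals the number of Jordan blocks for λ):
  λ = 5: algebraic multiplicity = 5, geometric multiplicity = 3

Determining the block sizes for each eigenvalue:
  λ = 5: with am = 5 and gm = 3, the partition is not yet determined (e.g. several partitions of 5 into 3 parts exist). Let N = A − (5)·I. Computing rank(N^1) = 2, rank(N^2) = 0; the number of blocks of size ≥ j is rank(N^{j−1}) − rank(N^j), giving [3, 2]. So we have 2 block(s) of size 2, 1 block(s) of size 1 → block sizes [2, 2, 1]

Assembling the blocks gives a Jordan form
J =
  [5, 1, 0, 0, 0]
  [0, 5, 0, 0, 0]
  [0, 0, 5, 1, 0]
  [0, 0, 0, 5, 0]
  [0, 0, 0, 0, 5]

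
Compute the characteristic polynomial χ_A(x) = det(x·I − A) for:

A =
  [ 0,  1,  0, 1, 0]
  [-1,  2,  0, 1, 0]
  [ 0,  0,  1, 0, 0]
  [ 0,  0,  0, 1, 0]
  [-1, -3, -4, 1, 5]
x^5 - 9*x^4 + 26*x^3 - 34*x^2 + 21*x - 5

Expanding det(x·I − A) (e.g. by cofactor expansion or by noting that A is similar to its Jordan form J, which has the same characteristic polynomial as A) gives
  χ_A(x) = x^5 - 9*x^4 + 26*x^3 - 34*x^2 + 21*x - 5
which factors as (x - 5)*(x - 1)^4. The eigenvalues (with algebraic multiplicities) are λ = 1 with multiplicity 4, λ = 5 with multiplicity 1.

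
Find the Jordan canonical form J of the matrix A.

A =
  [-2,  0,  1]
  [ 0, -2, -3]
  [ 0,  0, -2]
J_2(-2) ⊕ J_1(-2)

The characteristic polynomial is
  det(x·I − A) = x^3 + 6*x^2 + 12*x + 8 = (x + 2)^3

Eigenvalues and multiplicities (the geometric multiplicity of λ is n − rank(A − λI), which equals the number of Jordan blocks for λ):
  λ = -2: algebraic multiplicity = 3, geometric multiplicity = 2

Determining the block sizes for each eigenvalue:
  λ = -2: 2 blocks summing to 3 forces exactly one block of size 2 and the rest size 1 → block sizes [2, 1]

Assembling the blocks gives a Jordan form
J =
  [-2,  1,  0]
  [ 0, -2,  0]
  [ 0,  0, -2]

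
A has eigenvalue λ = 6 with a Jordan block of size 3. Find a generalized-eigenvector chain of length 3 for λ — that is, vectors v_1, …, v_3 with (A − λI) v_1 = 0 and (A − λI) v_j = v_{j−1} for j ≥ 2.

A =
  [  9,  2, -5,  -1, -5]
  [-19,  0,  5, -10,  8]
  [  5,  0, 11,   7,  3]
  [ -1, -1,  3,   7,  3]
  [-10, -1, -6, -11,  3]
A Jordan chain for λ = 6 of length 3:
v_1 = (-3, 12, 3, 0, 0)ᵀ
v_2 = (3, -19, 5, -1, -10)ᵀ
v_3 = (1, 0, 0, 0, 0)ᵀ

Let N = A − (6)·I. We want v_3 with N^3 v_3 = 0 but N^2 v_3 ≠ 0; then v_{j-1} := N · v_j for j = 3, …, 2.

Pick v_3 = (1, 0, 0, 0, 0)ᵀ.
Then v_2 = N · v_3 = (3, -19, 5, -1, -10)ᵀ.
Then v_1 = N · v_2 = (-3, 12, 3, 0, 0)ᵀ.

Sanity check: (A − (6)·I) v_1 = (0, 0, 0, 0, 0)ᵀ = 0. ✓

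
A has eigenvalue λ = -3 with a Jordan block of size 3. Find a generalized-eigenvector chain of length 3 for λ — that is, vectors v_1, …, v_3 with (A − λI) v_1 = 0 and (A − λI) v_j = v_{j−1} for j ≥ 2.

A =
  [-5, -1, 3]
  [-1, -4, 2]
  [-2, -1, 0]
A Jordan chain for λ = -3 of length 3:
v_1 = (-1, -1, -1)ᵀ
v_2 = (-2, -1, -2)ᵀ
v_3 = (1, 0, 0)ᵀ

Let N = A − (-3)·I. We want v_3 with N^3 v_3 = 0 but N^2 v_3 ≠ 0; then v_{j-1} := N · v_j for j = 3, …, 2.

Pick v_3 = (1, 0, 0)ᵀ.
Then v_2 = N · v_3 = (-2, -1, -2)ᵀ.
Then v_1 = N · v_2 = (-1, -1, -1)ᵀ.

Sanity check: (A − (-3)·I) v_1 = (0, 0, 0)ᵀ = 0. ✓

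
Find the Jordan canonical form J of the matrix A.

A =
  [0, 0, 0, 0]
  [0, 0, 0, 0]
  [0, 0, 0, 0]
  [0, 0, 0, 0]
J_1(0) ⊕ J_1(0) ⊕ J_1(0) ⊕ J_1(0)

The characteristic polynomial is
  det(x·I − A) = x^4

Eigenvalues and multiplicities (the geometric multiplicity of λ is n − rank(A − λI), which equals the number of Jordan blocks for λ):
  λ = 0: algebraic multiplicity = 4, geometric multiplicity = 4

Determining the block sizes for each eigenvalue:
  λ = 0: gm = am = 4, so every block has size 1 → block sizes [1, 1, 1, 1]

Assembling the blocks gives a Jordan form
J =
  [0, 0, 0, 0]
  [0, 0, 0, 0]
  [0, 0, 0, 0]
  [0, 0, 0, 0]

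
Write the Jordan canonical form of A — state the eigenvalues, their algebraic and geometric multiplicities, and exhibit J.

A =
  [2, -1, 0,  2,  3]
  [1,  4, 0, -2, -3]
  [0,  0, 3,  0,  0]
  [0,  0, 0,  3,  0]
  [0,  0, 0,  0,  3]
J_2(3) ⊕ J_1(3) ⊕ J_1(3) ⊕ J_1(3)

The characteristic polynomial is
  det(x·I − A) = x^5 - 15*x^4 + 90*x^3 - 270*x^2 + 405*x - 243 = (x - 3)^5

Eigenvalues and multiplicities (the geometric multiplicity of λ is n − rank(A − λI), which equals the number of Jordan blocks for λ):
  λ = 3: algebraic multiplicity = 5, geometric multiplicity = 4

Determining the block sizes for each eigenvalue:
  λ = 3: 4 blocks summing to 5 forces exactly one block of size 2 and the rest size 1 → block sizes [2, 1, 1, 1]

Assembling the blocks gives a Jordan form
J =
  [3, 1, 0, 0, 0]
  [0, 3, 0, 0, 0]
  [0, 0, 3, 0, 0]
  [0, 0, 0, 3, 0]
  [0, 0, 0, 0, 3]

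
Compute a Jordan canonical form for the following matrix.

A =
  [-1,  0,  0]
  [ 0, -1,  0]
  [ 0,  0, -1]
J_1(-1) ⊕ J_1(-1) ⊕ J_1(-1)

The characteristic polynomial is
  det(x·I − A) = x^3 + 3*x^2 + 3*x + 1 = (x + 1)^3

Eigenvalues and multiplicities (the geometric multiplicity of λ is n − rank(A − λI), which equals the number of Jordan blocks for λ):
  λ = -1: algebraic multiplicity = 3, geometric multiplicity = 3

Determining the block sizes for each eigenvalue:
  λ = -1: gm = am = 3, so every block has size 1 → block sizes [1, 1, 1]

Assembling the blocks gives a Jordan form
J =
  [-1,  0,  0]
  [ 0, -1,  0]
  [ 0,  0, -1]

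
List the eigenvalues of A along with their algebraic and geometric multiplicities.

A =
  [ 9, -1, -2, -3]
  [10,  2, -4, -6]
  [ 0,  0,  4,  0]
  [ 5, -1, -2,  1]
λ = 4: alg = 4, geom = 3

Step 1 — factor the characteristic polynomial to read off the algebraic multiplicities:
  χ_A(x) = (x - 4)^4

Step 2 — compute geometric multiplicities via the rank-nullity identity g(λ) = n − rank(A − λI):
  rank(A − (4)·I) = 1, so dim ker(A − (4)·I) = n − 1 = 3

Summary:
  λ = 4: algebraic multiplicity = 4, geometric multiplicity = 3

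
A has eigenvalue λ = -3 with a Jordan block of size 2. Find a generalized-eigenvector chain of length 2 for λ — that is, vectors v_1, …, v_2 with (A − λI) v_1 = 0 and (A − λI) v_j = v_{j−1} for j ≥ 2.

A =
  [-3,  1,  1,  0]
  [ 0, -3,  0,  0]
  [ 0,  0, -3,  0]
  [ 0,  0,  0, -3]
A Jordan chain for λ = -3 of length 2:
v_1 = (1, 0, 0, 0)ᵀ
v_2 = (0, 1, 0, 0)ᵀ

Let N = A − (-3)·I. We want v_2 with N^2 v_2 = 0 but N^1 v_2 ≠ 0; then v_{j-1} := N · v_j for j = 2, …, 2.

Pick v_2 = (0, 1, 0, 0)ᵀ.
Then v_1 = N · v_2 = (1, 0, 0, 0)ᵀ.

Sanity check: (A − (-3)·I) v_1 = (0, 0, 0, 0)ᵀ = 0. ✓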